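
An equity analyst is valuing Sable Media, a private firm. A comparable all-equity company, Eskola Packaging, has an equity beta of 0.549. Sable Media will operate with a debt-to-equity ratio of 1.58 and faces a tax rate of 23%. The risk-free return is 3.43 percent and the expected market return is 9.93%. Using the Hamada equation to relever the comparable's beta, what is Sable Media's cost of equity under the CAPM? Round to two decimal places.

11.34%

β_L = β_U × [1 + (1 − t)(D/E)] = 0.549 × [1 + (1 − 0.23) × 1.58]
    = 0.549 × [1 + 0.77 × 1.58] = 0.549 × 2.2166 = 1.2169
MRP = 9.93% − 3.43% = 6.50%
E(R) = R_f + β_L × MRP = 3.43% + 1.2169 × 6.50% = 11.34%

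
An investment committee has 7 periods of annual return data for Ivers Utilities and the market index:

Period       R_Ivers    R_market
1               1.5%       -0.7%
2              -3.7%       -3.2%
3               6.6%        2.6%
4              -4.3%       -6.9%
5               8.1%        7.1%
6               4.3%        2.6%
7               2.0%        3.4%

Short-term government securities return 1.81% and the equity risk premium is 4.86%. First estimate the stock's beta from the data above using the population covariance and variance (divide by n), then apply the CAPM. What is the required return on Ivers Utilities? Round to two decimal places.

Mean R_i = (1.5 − 3.7 + 6.6 − 4.3 + 8.1 + 4.3 + 2.0) / 7 = 2.0714%
Mean R_m = (-0.7 − 3.2 + 2.6 − 6.9 + 7.1 + 2.6 + 3.4) / 7 = 0.7000%
Σ(R_i − R̄_i)(R_m − R̄_m) = 122.9600  ⇒  Cov = 122.9600 / 7 = 17.5657
Σ(R_m − R̄_m)² = 130.4000  ⇒  Var(R_m) = 130.4000 / 7 = 18.6286
β = Cov / Var(R_m) = 17.5657 / 18.6286 = 0.9429
E(R) = R_f + β × MRP = 1.81% + 0.9429 × 4.86% = 6.39%

6.39%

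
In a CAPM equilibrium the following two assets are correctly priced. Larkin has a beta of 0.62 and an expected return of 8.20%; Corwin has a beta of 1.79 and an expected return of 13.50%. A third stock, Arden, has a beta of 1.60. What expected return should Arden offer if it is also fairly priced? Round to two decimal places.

MRP (SML slope) = (13.50% − 8.20%) / (1.79 − 0.62) = 5.30% / 1.17 = 4.5299%
R_f (intercept) = 8.20% − 0.62 × 4.5299% = 5.3915%
E(R_Arden) = R_f + β × MRP = 5.3915% + 1.60 × 4.5299% = 12.64%

12.64%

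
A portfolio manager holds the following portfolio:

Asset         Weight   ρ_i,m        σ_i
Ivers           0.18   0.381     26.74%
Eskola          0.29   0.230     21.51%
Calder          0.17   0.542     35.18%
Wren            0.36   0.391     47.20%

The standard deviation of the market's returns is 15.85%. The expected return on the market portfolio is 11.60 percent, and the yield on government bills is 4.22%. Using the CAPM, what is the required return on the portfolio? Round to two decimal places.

β_Ivers = 0.381 × 26.74% / 15.85% = 0.6428
β_Eskola = 0.230 × 21.51% / 15.85% = 0.3121
β_Calder = 0.542 × 35.18% / 15.85% = 1.2030
β_Wren = 0.391 × 47.20% / 15.85% = 1.1644
β_P = Σ w_i β_i = 0.18×0.6428 + 0.29×0.3121 + 0.17×1.2030 + 0.36×1.1644 = 0.8299
MRP = 11.60% − 4.22% = 7.38%
E(R_P) = R_f + β_P × MRP = 4.22% + 0.8299 × 7.38% = 10.34%

10.34%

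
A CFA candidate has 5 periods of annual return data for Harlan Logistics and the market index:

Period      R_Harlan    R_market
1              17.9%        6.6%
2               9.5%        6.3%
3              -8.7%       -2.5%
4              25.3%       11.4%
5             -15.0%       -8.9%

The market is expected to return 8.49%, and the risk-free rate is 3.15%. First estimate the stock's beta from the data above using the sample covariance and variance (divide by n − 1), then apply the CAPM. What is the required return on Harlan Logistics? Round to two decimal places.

Mean R_i = (17.9 + 9.5 − 8.7 + 25.3 − 15.0) / 5 = 5.8000%
Mean R_m = (6.6 + 6.3 − 2.5 + 11.4 − 8.9) / 5 = 2.5800%
Σ(R_i − R̄_i)(R_m − R̄_m) = 546.8400  ⇒  Cov = 546.8400 / 4 = 136.7100
Σ(R_m − R̄_m)² = 265.3880  ⇒  Var(R_m) = 265.3880 / 4 = 66.3470
β = Cov / Var(R_m) = 136.7100 / 66.3470 = 2.0605
MRP = 8.49% − 3.15% = 5.34%
E(R) = R_f + β × MRP = 3.15% + 2.0605 × 5.34% = 14.15%

14.15%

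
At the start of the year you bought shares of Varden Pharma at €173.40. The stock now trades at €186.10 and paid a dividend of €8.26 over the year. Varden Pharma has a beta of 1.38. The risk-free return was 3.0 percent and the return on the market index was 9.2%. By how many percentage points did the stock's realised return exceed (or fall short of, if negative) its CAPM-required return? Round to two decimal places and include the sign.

Realised HPR = (P1 + D1 − P0) / P0 = (186.10 + 8.26 − 173.40) / 173.40 = 20.96 / 173.40 = 12.0877%
MRP = 9.2% − 3.0% = 6.20%
CAPM required = R_f + β·MRP = 3.0% + 1.38 × 6.2% = 11.5560%
α = realised − required = 12.0877% − 11.5560% = +0.53%

+0.53%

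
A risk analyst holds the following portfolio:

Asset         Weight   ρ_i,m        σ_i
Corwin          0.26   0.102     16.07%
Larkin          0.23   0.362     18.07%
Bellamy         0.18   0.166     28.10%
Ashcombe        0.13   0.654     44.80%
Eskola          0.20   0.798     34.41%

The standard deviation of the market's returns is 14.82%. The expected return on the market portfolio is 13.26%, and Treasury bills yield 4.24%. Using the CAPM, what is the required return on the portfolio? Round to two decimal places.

β_Corwin = 0.102 × 16.07% / 14.82% = 0.1106
β_Larkin = 0.362 × 18.07% / 14.82% = 0.4414
β_Bellamy = 0.166 × 28.10% / 14.82% = 0.3148
β_Ashcombe = 0.654 × 44.80% / 14.82% = 1.9770
β_Eskola = 0.798 × 34.41% / 14.82% = 1.8528
β_P = Σ w_i β_i = 0.26×0.1106 + 0.23×0.4414 + 0.18×0.3148 + 0.13×1.9770 + 0.20×1.8528 = 0.8145
MRP = 13.26% − 4.24% = 9.02%
E(R_P) = R_f + β_P × MRP = 4.24% + 0.8145 × 9.02% = 11.59%

11.59%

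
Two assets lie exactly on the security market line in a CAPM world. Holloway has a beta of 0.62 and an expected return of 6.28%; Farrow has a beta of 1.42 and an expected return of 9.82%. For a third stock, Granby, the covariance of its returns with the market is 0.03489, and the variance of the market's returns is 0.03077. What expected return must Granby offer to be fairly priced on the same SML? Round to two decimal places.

MRP = (9.82% − 6.28%) / (1.42 − 0.62) = 4.4250%
R_f = 6.28% − 0.62 × 4.4250% = 3.5365%
β_Granby = Cov / Var(R_m) = 0.03489 / 0.03077 = 1.1339
E(R_Granby) = R_f + β × MRP = 3.5365% + 1.1339 × 4.4250% = 8.55%

8.55%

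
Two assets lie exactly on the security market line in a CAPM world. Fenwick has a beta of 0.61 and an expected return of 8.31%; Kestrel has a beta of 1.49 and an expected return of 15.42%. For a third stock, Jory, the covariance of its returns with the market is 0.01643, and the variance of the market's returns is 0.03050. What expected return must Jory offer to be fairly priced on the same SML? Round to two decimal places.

MRP = (15.42% − 8.31%) / (1.49 − 0.61) = 8.0795%
R_f = 8.31% − 0.61 × 8.0795% = 3.3815%
β_Jory = Cov / Var(R_m) = 0.01643 / 0.03050 = 0.5387
E(R_Jory) = R_f + β × MRP = 3.3815% + 0.5387 × 8.0795% = 7.73%

7.73%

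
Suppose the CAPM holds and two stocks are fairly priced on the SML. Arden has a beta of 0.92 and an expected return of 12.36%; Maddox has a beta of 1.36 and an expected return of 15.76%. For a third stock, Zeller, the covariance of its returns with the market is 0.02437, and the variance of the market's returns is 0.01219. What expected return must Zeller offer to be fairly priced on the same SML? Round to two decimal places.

20.70%

MRP = (15.76% − 12.36%) / (1.36 − 0.92) = 7.7273%
R_f = 12.36% − 0.92 × 7.7273% = 5.2509%
β_Zeller = Cov / Var(R_m) = 0.02437 / 0.01219 = 1.9992
E(R_Zeller) = R_f + β × MRP = 5.2509% + 1.9992 × 7.7273% = 20.70%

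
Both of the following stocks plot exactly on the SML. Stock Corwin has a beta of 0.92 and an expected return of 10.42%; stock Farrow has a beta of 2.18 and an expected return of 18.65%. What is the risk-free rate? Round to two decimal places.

4.41%

Both satisfy E(R) = R_f + β·MRP, so the slope of the SML is
MRP = (18.65% − 10.42%) / (2.18 − 0.92) = 8.23% / 1.26 = 6.5317%
R_f = E(R_Corwin) − β_Corwin·MRP = 10.42% − 0.92 × 6.5317% = 4.4108%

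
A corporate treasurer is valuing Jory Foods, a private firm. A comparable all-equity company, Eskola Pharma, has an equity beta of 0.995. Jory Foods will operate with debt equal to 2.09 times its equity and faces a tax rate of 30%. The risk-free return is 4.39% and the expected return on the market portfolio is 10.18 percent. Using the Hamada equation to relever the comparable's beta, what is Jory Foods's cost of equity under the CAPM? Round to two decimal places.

18.58%

β_L = β_U × [1 + (1 − t)(D/E)] = 0.995 × [1 + (1 − 0.30) × 2.09]
    = 0.995 × [1 + 0.70 × 2.09] = 0.995 × 2.4630 = 2.4507
MRP = 10.18% − 4.39% = 5.79%
E(R) = R_f + β_L × MRP = 4.39% + 2.4507 × 5.79% = 18.58%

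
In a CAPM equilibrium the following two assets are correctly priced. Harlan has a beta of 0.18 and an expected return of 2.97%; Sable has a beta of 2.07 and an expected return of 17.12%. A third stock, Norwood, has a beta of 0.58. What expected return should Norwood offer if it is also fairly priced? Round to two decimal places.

5.96%

MRP (SML slope) = (17.12% − 2.97%) / (2.07 − 0.18) = 14.15% / 1.89 = 7.4868%
R_f (intercept) = 2.97% − 0.18 × 7.4868% = 1.6224%
E(R_Norwood) = R_f + β × MRP = 1.6224% + 0.58 × 7.4868% = 5.96%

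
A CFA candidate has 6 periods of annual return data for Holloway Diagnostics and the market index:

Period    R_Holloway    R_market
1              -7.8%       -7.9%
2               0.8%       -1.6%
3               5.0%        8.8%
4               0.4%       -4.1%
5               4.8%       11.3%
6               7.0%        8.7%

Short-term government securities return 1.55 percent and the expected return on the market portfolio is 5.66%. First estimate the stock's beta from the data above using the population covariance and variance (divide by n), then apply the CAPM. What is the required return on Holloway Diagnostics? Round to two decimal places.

Mean R_i = (-7.8 + 0.8 + 5.0 + 0.4 + 4.8 + 7.0) / 6 = 1.7000%
Mean R_m = (-7.9 − 1.6 + 8.8 − 4.1 + 11.3 + 8.7) / 6 = 2.5333%
Σ(R_i − R̄_i)(R_m − R̄_m) = 192.0000  ⇒  Cov = 192.0000 / 6 = 32.0000
Σ(R_m − R̄_m)² = 324.0933  ⇒  Var(R_m) = 324.0933 / 6 = 54.0156
β = Cov / Var(R_m) = 32.0000 / 54.0156 = 0.5924
MRP = 5.66% − 1.55% = 4.11%
E(R) = R_f + β × MRP = 1.55% + 0.5924 × 4.11% = 3.98%

3.98%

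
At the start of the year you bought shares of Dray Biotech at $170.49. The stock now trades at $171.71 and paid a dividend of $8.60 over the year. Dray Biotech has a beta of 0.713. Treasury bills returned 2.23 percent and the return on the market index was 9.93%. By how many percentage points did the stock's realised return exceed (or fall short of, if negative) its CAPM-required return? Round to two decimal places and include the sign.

-1.96%

Realised HPR = (P1 + D1 − P0) / P0 = (171.71 + 8.60 − 170.49) / 170.49 = 9.82 / 170.49 = 5.7599%
MRP = 9.93% − 2.23% = 7.70%
CAPM required = R_f + β·MRP = 2.23% + 0.713 × 7.70% = 7.72010%
α = realised − required = 5.7599% − 7.72010% = -1.96%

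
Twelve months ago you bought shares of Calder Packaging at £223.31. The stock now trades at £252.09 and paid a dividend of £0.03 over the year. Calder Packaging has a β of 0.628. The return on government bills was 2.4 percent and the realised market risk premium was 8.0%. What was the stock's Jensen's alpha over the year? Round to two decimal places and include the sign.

+5.48%

Realised HPR = (P1 + D1 − P0) / P0 = (252.09 + 0.03 − 223.31) / 223.31 = 28.81 / 223.31 = 12.9013%
CAPM required = R_f + β·MRP = 2.4% + 0.628 × 8.0% = 7.4240%
α = realised − required = 12.9013% − 7.4240% = +5.48%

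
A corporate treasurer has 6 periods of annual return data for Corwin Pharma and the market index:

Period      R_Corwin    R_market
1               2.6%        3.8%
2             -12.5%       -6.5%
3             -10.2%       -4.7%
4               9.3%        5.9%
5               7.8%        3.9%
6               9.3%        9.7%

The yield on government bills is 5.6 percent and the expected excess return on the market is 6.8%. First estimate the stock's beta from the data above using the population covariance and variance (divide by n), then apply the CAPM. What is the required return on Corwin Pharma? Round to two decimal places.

15.94%

Mean R_i = (2.6 − 12.5 − 10.2 + 9.3 + 7.8 + 9.3) / 6 = 1.0500%
Mean R_m = (3.8 − 6.5 − 4.7 + 5.9 + 3.9 + 9.7) / 6 = 2.0167%
Σ(R_i − R̄_i)(R_m − R̄_m) = 301.8650  ⇒  Cov = 301.8650 / 6 = 50.3108
Σ(R_m − R̄_m)² = 198.4883  ⇒  Var(R_m) = 198.4883 / 6 = 33.0814
β = Cov / Var(R_m) = 50.3108 / 33.0814 = 1.5208
E(R) = R_f + β × MRP = 5.6% + 1.5208 × 6.8% = 15.94%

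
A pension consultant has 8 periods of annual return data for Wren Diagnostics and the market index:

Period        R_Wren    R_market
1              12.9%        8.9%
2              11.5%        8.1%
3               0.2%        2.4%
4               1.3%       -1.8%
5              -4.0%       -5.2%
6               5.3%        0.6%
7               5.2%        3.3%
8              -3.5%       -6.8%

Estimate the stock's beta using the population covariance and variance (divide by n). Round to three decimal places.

Mean R_i = (12.9 + 11.5 + 0.2 + 1.3 − 4.0 + 5.3 + 5.2 − 3.5) / 8 = 3.6125%
Mean R_m = (8.9 + 8.1 + 2.4 − 1.8 − 5.2 + 0.6 + 3.3 − 6.8) / 8 = 1.1875%
Σ(R_i − R̄_i)(R_m − R̄_m) = 236.7213  ⇒  Cov = 236.7213 / 8 = 29.5902
Σ(R_m − R̄_m)² = 227.0688  ⇒  Var(R_m) = 227.0688 / 8 = 28.3836
β = Cov / Var(R_m) = 29.5902 / 28.3836 = 1.0425

1.043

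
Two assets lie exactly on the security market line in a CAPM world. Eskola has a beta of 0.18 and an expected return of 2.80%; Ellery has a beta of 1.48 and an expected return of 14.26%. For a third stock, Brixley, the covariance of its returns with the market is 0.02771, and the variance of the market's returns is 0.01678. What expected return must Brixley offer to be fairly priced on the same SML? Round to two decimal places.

15.77%

MRP = (14.26% − 2.80%) / (1.48 − 0.18) = 8.8154%
R_f = 2.80% − 0.18 × 8.8154% = 1.2132%
β_Brixley = Cov / Var(R_m) = 0.02771 / 0.01678 = 1.6514
E(R_Brixley) = R_f + β × MRP = 1.2132% + 1.6514 × 8.8154% = 15.77%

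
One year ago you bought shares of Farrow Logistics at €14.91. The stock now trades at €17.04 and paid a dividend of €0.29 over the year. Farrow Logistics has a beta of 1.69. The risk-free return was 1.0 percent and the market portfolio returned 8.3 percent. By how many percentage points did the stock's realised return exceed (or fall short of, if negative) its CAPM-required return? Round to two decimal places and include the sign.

+2.89%

Realised HPR = (P1 + D1 − P0) / P0 = (17.04 + 0.29 − 14.91) / 14.91 = 2.42 / 14.91 = 16.2307%
MRP = 8.3% − 1.0% = 7.30%
CAPM required = R_f + β·MRP = 1.0% + 1.69 × 7.3% = 13.3370%
α = realised − required = 16.2307% − 13.3370% = +2.89%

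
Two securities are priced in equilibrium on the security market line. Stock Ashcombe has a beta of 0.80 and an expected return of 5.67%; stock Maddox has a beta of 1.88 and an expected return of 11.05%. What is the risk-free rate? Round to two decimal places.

1.68%

Both satisfy E(R) = R_f + β·MRP, so the slope of the SML is
MRP = (11.05% − 5.67%) / (1.88 − 0.80) = 5.38% / 1.08 = 4.9815%
R_f = E(R_Ashcombe) − β_Ashcombe·MRP = 5.67% − 0.80 × 4.9815% = 1.6848%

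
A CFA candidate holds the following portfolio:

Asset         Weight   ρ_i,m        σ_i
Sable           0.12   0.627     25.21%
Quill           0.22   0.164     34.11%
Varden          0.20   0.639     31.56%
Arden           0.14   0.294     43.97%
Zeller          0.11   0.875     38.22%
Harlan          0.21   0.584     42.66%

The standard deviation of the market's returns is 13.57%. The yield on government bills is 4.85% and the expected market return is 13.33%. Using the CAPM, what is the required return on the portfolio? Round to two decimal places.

β_Sable = 0.627 × 25.21% / 13.57% = 1.1648
β_Quill = 0.164 × 34.11% / 13.57% = 0.4122
β_Varden = 0.639 × 31.56% / 13.57% = 1.4861
β_Arden = 0.294 × 43.97% / 13.57% = 0.9526
β_Zeller = 0.875 × 38.22% / 13.57% = 2.4644
β_Harlan = 0.584 × 42.66% / 13.57% = 1.8359
β_P = Σ w_i β_i = 0.12×1.1648 + 0.22×0.4122 + 0.20×1.4861 + 0.14×0.9526 + 0.11×2.4644 + 0.21×1.8359 = 1.3177
MRP = 13.33% − 4.85% = 8.48%
E(R_P) = R_f + β_P × MRP = 4.85% + 1.3177 × 8.48% = 16.02%

16.02%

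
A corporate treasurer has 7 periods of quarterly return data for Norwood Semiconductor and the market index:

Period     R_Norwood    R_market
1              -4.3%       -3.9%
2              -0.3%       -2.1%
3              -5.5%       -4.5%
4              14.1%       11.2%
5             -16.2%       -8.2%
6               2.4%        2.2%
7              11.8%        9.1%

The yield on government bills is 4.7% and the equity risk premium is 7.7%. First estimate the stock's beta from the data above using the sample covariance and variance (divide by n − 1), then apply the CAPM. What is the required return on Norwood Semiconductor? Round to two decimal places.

15.46%

Mean R_i = (-4.3 − 0.3 − 5.5 + 14.1 − 16.2 + 2.4 + 11.8) / 7 = 0.2857%
Mean R_m = (-3.9 − 2.1 − 4.5 + 11.2 − 8.2 + 2.2 + 9.1) / 7 = 0.5429%
Σ(R_i − R̄_i)(R_m − R̄_m) = 444.4843  ⇒  Cov = 444.4843 / 6 = 74.0807
Σ(R_m − R̄_m)² = 318.1371  ⇒  Var(R_m) = 318.1371 / 6 = 53.0229
β = Cov / Var(R_m) = 74.0807 / 53.0229 = 1.3971
E(R) = R_f + β × MRP = 4.7% + 1.3971 × 7.7% = 15.46%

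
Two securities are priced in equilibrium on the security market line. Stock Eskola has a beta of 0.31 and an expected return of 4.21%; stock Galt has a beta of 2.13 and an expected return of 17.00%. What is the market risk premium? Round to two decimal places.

7.03%

Both satisfy E(R) = R_f + β·MRP, so the slope of the SML is
MRP = (17.00% − 4.21%) / (2.13 − 0.31) = 12.79% / 1.82 = 7.0275%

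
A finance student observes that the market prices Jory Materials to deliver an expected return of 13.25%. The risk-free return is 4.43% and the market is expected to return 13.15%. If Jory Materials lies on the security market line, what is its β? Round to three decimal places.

MRP = 13.15% − 4.43% = 8.72%
β = (E(R) − R_f) / MRP = (13.25% − 4.43%) / 8.72% = 8.82% / 8.72% = 1.011

1.011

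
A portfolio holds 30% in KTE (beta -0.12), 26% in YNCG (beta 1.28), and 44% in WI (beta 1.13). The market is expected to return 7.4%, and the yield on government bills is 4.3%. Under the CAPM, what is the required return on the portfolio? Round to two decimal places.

6.76%

β_P = Σ w_i β_i = 0.30×-0.12 + 0.26×1.28 + 0.44×1.13 = 0.7940
MRP = 7.4% − 4.3% = 3.10%
E(R_P) = R_f + β_P × MRP = 4.3% + 0.7940 × 3.1% = 6.76%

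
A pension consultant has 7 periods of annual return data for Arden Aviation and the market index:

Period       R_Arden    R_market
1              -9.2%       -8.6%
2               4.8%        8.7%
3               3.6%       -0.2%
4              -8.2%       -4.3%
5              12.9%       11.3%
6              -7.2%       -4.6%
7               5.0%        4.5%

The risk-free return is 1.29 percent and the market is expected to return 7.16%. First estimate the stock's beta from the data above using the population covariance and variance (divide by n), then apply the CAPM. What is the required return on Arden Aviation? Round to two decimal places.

7.59%

Mean R_i = (-9.2 + 4.8 + 3.6 − 8.2 + 12.9 − 7.2 + 5.0) / 7 = 0.2429%
Mean R_m = (-8.6 + 8.7 − 0.2 − 4.3 + 11.3 − 4.6 + 4.5) / 7 = 0.9714%
Σ(R_i − R̄_i)(R_m − R̄_m) = 355.1586  ⇒  Cov = 355.1586 / 7 = 50.7369
Σ(R_m − R̄_m)² = 330.6743  ⇒  Var(R_m) = 330.6743 / 7 = 47.2392
β = Cov / Var(R_m) = 50.7369 / 47.2392 = 1.0740
MRP = 7.16% − 1.29% = 5.87%
E(R) = R_f + β × MRP = 1.29% + 1.0740 × 5.87% = 7.59%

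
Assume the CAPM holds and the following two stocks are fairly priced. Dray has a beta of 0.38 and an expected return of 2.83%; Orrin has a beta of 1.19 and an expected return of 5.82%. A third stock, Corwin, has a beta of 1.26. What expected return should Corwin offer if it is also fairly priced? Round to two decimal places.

6.08%

MRP (SML slope) = (5.82% − 2.83%) / (1.19 − 0.38) = 2.99% / 0.81 = 3.6914%
R_f (intercept) = 2.83% − 0.38 × 3.6914% = 1.4273%
E(R_Corwin) = R_f + β × MRP = 1.4273% + 1.26 × 3.6914% = 6.08%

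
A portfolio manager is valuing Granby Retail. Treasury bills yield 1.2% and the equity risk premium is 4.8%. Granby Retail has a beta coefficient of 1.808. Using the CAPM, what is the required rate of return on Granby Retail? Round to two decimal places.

E(R) = R_f + β × MRP = 1.2% + 1.808 × 4.8% = 9.88%

9.88%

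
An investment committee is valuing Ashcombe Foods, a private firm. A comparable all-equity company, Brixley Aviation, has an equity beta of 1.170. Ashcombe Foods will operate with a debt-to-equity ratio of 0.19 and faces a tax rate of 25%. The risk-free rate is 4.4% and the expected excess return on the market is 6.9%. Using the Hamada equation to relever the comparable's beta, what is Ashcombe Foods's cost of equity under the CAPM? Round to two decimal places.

β_L = β_U × [1 + (1 − t)(D/E)] = 1.170 × [1 + (1 − 0.25) × 0.19]
    = 1.170 × [1 + 0.75 × 0.19] = 1.170 × 1.1425 = 1.3367
E(R) = R_f + β_L × MRP = 4.4% + 1.3367 × 6.9% = 13.62%

13.62%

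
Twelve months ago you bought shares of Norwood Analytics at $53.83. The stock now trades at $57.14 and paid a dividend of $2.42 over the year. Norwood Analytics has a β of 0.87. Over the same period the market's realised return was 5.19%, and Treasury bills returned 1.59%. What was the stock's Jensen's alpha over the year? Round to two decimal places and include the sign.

Realised HPR = (P1 + D1 − P0) / P0 = (57.14 + 2.42 − 53.83) / 53.83 = 5.73 / 53.83 = 10.6446%
MRP = 5.19% − 1.59% = 3.60%
CAPM required = R_f + β·MRP = 1.59% + 0.87 × 3.60% = 4.7220%
α = realised − required = 10.6446% − 4.7220% = +5.92%

+5.92%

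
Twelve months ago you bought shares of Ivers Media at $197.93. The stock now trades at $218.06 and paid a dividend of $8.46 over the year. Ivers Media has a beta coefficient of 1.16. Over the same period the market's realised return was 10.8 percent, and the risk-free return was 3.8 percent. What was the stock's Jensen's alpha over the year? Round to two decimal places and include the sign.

Realised HPR = (P1 + D1 − P0) / P0 = (218.06 + 8.46 − 197.93) / 197.93 = 28.59 / 197.93 = 14.4445%
MRP = 10.8% − 3.8% = 7.00%
CAPM required = R_f + β·MRP = 3.8% + 1.16 × 7.0% = 11.9200%
α = realised − required = 14.4445% − 11.9200% = +2.52%

+2.52%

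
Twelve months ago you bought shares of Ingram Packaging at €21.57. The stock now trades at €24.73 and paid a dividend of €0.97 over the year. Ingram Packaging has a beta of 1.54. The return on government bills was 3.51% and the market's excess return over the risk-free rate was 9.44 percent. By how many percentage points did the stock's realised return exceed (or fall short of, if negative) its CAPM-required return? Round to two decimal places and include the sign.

+1.10%

Realised HPR = (P1 + D1 − P0) / P0 = (24.73 + 0.97 − 21.57) / 21.57 = 4.13 / 21.57 = 19.1470%
CAPM required = R_f + β·MRP = 3.51% + 1.54 × 9.44% = 18.0476%
α = realised − required = 19.1470% − 18.0476% = +1.10%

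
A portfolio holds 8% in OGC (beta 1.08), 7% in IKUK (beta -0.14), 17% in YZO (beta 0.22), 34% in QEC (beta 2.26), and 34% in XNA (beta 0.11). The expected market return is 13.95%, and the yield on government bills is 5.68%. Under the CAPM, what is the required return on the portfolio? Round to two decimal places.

13.29%

β_P = Σ w_i β_i = 0.08×1.08 + 0.07×-0.14 + 0.17×0.22 + 0.34×2.26 + 0.34×0.11 = 0.9198
MRP = 13.95% − 5.68% = 8.27%
E(R_P) = R_f + β_P × MRP = 5.68% + 0.9198 × 8.27% = 13.29%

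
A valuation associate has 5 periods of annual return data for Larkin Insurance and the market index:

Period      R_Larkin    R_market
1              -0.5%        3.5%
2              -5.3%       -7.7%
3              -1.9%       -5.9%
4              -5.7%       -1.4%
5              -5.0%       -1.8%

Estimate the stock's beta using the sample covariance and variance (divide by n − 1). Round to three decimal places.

0.240

Mean R_i = (-0.5 − 5.3 − 1.9 − 5.7 − 5.0) / 5 = -3.6800%
Mean R_m = (3.5 − 7.7 − 5.9 − 1.4 − 1.8) / 5 = -2.6600%
Σ(R_i − R̄_i)(R_m − R̄_m) = 18.3060  ⇒  Cov = 18.3060 / 4 = 4.5765
Σ(R_m − R̄_m)² = 76.1720  ⇒  Var(R_m) = 76.1720 / 4 = 19.0430
β = Cov / Var(R_m) = 4.5765 / 19.0430 = 0.2403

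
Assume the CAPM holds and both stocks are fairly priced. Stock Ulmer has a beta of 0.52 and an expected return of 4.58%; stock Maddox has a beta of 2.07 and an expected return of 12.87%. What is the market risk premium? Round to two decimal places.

5.35%

Both satisfy E(R) = R_f + β·MRP, so the slope of the SML is
MRP = (12.87% − 4.58%) / (2.07 − 0.52) = 8.29% / 1.55 = 5.3484%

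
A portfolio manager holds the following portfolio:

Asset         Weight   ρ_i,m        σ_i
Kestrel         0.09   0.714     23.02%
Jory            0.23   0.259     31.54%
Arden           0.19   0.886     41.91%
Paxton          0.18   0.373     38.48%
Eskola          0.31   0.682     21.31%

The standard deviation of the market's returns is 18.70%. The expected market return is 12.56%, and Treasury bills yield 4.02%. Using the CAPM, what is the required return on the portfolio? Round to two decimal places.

β_Kestrel = 0.714 × 23.02% / 18.70% = 0.8789
β_Jory = 0.259 × 31.54% / 18.70% = 0.4368
β_Arden = 0.886 × 41.91% / 18.70% = 1.9857
β_Paxton = 0.373 × 38.48% / 18.70% = 0.7675
β_Eskola = 0.682 × 21.31% / 18.70% = 0.7772
β_P = Σ w_i β_i = 0.09×0.8789 + 0.23×0.4368 + 0.19×1.9857 + 0.18×0.7675 + 0.31×0.7772 = 0.9359
MRP = 12.56% − 4.02% = 8.54%
E(R_P) = R_f + β_P × MRP = 4.02% + 0.9359 × 8.54% = 12.01%

12.01%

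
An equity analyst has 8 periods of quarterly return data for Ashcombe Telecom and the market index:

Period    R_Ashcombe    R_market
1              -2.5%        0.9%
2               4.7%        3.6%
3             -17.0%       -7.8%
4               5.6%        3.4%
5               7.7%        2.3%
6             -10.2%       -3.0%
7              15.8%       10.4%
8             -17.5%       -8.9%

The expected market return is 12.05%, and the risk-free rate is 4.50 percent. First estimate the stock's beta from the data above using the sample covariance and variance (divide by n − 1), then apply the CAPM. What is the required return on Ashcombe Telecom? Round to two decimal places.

18.57%

Mean R_i = (-2.5 + 4.7 − 17.0 + 5.6 + 7.7 − 10.2 + 15.8 − 17.5) / 8 = -1.6750%
Mean R_m = (0.9 + 3.6 − 7.8 + 3.4 + 2.3 − 3.0 + 10.4 − 8.9) / 8 = 0.1125%
Σ(R_i − R̄_i)(R_m − R̄_m) = 536.1975  ⇒  Cov = 536.1975 / 7 = 76.5996
Σ(R_m − R̄_m)² = 287.7288  ⇒  Var(R_m) = 287.7288 / 7 = 41.1041
β = Cov / Var(R_m) = 76.5996 / 41.1041 = 1.8636
MRP = 12.05% − 4.50% = 7.55%
E(R) = R_f + β × MRP = 4.50% + 1.8636 × 7.55% = 18.57%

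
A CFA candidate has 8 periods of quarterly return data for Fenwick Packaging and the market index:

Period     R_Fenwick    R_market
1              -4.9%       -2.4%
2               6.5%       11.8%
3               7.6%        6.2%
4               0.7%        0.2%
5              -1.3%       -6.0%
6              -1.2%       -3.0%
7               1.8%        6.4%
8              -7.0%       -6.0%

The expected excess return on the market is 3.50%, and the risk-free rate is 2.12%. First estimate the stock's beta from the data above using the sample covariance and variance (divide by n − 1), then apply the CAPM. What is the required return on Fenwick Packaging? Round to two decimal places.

4.45%

Mean R_i = (-4.9 + 6.5 + 7.6 + 0.7 − 1.3 − 1.2 + 1.8 − 7.0) / 8 = 0.2750%
Mean R_m = (-2.4 + 11.8 + 6.2 + 0.2 − 6.0 − 3.0 + 6.4 − 6.0) / 8 = 0.9000%
Σ(R_i − R̄_i)(R_m − R̄_m) = 198.6600  ⇒  Cov = 198.6600 / 7 = 28.3800
Σ(R_m − R̄_m)² = 298.9600  ⇒  Var(R_m) = 298.9600 / 7 = 42.7086
β = Cov / Var(R_m) = 28.3800 / 42.7086 = 0.6645
E(R) = R_f + β × MRP = 2.12% + 0.6645 × 3.50% = 4.45%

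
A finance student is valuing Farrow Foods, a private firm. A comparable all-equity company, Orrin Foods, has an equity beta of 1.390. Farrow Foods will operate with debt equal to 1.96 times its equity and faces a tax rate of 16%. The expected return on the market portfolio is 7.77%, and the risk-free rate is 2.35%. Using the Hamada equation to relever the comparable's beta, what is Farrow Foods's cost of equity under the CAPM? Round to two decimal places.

β_L = β_U × [1 + (1 − t)(D/E)] = 1.390 × [1 + (1 − 0.16) × 1.96]
    = 1.390 × [1 + 0.84 × 1.96] = 1.390 × 2.6464 = 3.6785
MRP = 7.77% − 2.35% = 5.42%
E(R) = R_f + β_L × MRP = 2.35% + 3.6785 × 5.42% = 22.29%

22.29%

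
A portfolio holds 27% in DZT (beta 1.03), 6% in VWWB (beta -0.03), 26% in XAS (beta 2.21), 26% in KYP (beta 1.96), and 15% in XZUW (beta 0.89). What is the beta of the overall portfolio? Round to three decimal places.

1.494

β_P = Σ w_i β_i = 0.27×1.03 + 0.06×-0.03 + 0.26×2.21 + 0.26×1.96 + 0.15×0.89 = 1.4940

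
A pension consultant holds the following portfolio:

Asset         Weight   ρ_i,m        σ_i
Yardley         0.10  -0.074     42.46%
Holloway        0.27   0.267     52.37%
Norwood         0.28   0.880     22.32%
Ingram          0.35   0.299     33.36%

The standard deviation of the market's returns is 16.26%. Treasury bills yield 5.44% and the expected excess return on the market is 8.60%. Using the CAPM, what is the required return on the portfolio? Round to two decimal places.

12.03%

β_Yardley = -0.074 × 42.46% / 16.26% = -0.1932
β_Holloway = 0.267 × 52.37% / 16.26% = 0.8600
β_Norwood = 0.880 × 22.32% / 16.26% = 1.2080
β_Ingram = 0.299 × 33.36% / 16.26% = 0.6134
β_P = Σ w_i β_i = 0.10×-0.1932 + 0.27×0.8600 + 0.28×1.2080 + 0.35×0.6134 = 0.7658
E(R_P) = R_f + β_P × MRP = 5.44% + 0.7658 × 8.60% = 12.03%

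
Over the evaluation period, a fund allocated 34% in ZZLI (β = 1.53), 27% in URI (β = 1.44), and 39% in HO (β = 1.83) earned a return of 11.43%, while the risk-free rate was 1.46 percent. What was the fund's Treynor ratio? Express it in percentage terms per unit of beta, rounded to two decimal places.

6.14%

β_P = 0.34×1.53 + 0.27×1.44 + 0.39×1.83 = 1.6227
Treynor = (R_P − R_f) / β_P = (11.43% − 1.46%) / 1.6227 = 9.97% / 1.6227 = 6.14%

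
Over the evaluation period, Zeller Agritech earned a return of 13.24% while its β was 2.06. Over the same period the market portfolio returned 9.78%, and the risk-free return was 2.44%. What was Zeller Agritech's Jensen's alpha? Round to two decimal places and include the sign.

-4.32%

Market excess return = 9.78% − 2.44% = 7.34%
CAPM benchmark = R_f + β(R_m − R_f) = 2.44% + 2.06 × 7.34% = 17.5604%
α = actual − benchmark = 13.24% − 17.5604% = -4.32%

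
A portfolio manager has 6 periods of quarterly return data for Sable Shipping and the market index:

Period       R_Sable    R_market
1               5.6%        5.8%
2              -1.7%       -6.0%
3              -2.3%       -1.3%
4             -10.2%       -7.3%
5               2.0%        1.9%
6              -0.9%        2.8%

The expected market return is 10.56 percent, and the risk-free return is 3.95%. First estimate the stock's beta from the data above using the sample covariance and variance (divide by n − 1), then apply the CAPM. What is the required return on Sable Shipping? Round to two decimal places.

9.72%

Mean R_i = (5.6 − 1.7 − 2.3 − 10.2 + 2.0 − 0.9) / 6 = -1.2500%
Mean R_m = (5.8 − 6.0 − 1.3 − 7.3 + 1.9 + 2.8) / 6 = -0.6833%
Σ(R_i − R̄_i)(R_m − R̄_m) = 116.2850  ⇒  Cov = 116.2850 / 5 = 23.2570
Σ(R_m − R̄_m)² = 133.2683  ⇒  Var(R_m) = 133.2683 / 5 = 26.6537
β = Cov / Var(R_m) = 23.2570 / 26.6537 = 0.8726
MRP = 10.56% − 3.95% = 6.61%
E(R) = R_f + β × MRP = 3.95% + 0.8726 × 6.61% = 9.72%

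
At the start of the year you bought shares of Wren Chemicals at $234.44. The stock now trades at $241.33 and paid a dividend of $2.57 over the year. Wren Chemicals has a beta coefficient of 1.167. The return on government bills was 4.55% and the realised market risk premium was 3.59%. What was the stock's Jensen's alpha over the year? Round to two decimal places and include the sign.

-4.70%

Realised HPR = (P1 + D1 − P0) / P0 = (241.33 + 2.57 − 234.44) / 234.44 = 9.46 / 234.44 = 4.0351%
CAPM required = R_f + β·MRP = 4.55% + 1.167 × 3.59% = 8.73953%
α = realised − required = 4.0351% − 8.73953% = -4.70%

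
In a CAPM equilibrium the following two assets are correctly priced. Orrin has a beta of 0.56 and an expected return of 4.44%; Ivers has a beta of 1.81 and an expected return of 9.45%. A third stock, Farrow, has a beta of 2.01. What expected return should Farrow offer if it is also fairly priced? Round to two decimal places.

MRP (SML slope) = (9.45% − 4.44%) / (1.81 − 0.56) = 5.01% / 1.25 = 4.0080%
R_f (intercept) = 4.44% − 0.56 × 4.0080% = 2.1955%
E(R_Farrow) = R_f + β × MRP = 2.1955% + 2.01 × 4.0080% = 10.25%

10.25%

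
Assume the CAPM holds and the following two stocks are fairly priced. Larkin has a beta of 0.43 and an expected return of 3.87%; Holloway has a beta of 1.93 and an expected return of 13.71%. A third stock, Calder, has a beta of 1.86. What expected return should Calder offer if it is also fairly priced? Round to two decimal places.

MRP (SML slope) = (13.71% − 3.87%) / (1.93 − 0.43) = 9.84% / 1.50 = 6.5600%
R_f (intercept) = 3.87% − 0.43 × 6.5600% = 1.0492%
E(R_Calder) = R_f + β × MRP = 1.0492% + 1.86 × 6.5600% = 13.25%

13.25%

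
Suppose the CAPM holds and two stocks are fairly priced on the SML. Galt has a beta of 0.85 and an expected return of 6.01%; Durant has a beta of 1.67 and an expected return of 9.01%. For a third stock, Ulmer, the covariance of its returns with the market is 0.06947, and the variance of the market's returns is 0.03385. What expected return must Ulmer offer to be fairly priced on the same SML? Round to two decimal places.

MRP = (9.01% − 6.01%) / (1.67 − 0.85) = 3.6585%
R_f = 6.01% − 0.85 × 3.6585% = 2.9003%
β_Ulmer = Cov / Var(R_m) = 0.06947 / 0.03385 = 2.0523
E(R_Ulmer) = R_f + β × MRP = 2.9003% + 2.0523 × 3.6585% = 10.41%

10.41%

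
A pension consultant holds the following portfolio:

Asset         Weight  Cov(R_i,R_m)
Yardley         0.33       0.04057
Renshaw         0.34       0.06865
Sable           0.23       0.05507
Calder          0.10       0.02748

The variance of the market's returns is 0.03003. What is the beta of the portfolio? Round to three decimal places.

β_Yardley = 0.04057 / 0.03003 = 1.3510
β_Renshaw = 0.06865 / 0.03003 = 2.2860
β_Sable = 0.05507 / 0.03003 = 1.8338
β_Calder = 0.02748 / 0.03003 = 0.9151
β_P = Σ w_i β_i = 0.33×1.3510 + 0.34×2.2860 + 0.23×1.8338 + 0.10×0.9151 = 1.7364

1.736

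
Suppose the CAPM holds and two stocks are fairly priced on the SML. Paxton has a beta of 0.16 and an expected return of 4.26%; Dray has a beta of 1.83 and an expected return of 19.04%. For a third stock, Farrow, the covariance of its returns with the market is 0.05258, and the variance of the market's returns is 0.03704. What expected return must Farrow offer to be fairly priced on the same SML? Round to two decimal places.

15.41%

MRP = (19.04% − 4.26%) / (1.83 − 0.16) = 8.8503%
R_f = 4.26% − 0.16 × 8.8503% = 2.8440%
β_Farrow = Cov / Var(R_m) = 0.05258 / 0.03704 = 1.4195
E(R_Farrow) = R_f + β × MRP = 2.8440% + 1.4195 × 8.8503% = 15.41%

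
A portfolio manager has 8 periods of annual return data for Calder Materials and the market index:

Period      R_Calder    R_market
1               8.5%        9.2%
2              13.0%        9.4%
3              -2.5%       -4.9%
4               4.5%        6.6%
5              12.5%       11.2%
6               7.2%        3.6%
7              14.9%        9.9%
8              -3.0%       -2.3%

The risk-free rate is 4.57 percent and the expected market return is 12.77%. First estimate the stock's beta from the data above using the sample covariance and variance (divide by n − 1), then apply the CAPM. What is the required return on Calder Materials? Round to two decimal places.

13.23%

Mean R_i = (8.5 + 13.0 − 2.5 + 4.5 + 12.5 + 7.2 + 14.9 − 3.0) / 8 = 6.8875%
Mean R_m = (9.2 + 9.4 − 4.9 + 6.6 + 11.2 + 3.6 + 9.9 − 2.3) / 8 = 5.3375%
Σ(R_i − R̄_i)(R_m − R̄_m) = 268.5838  ⇒  Cov = 268.5838 / 7 = 38.3691
Σ(R_m − R̄_m)² = 254.3588  ⇒  Var(R_m) = 254.3588 / 7 = 36.3370
β = Cov / Var(R_m) = 38.3691 / 36.3370 = 1.0559
MRP = 12.77% − 4.57% = 8.20%
E(R) = R_f + β × MRP = 4.57% + 1.0559 × 8.20% = 13.23%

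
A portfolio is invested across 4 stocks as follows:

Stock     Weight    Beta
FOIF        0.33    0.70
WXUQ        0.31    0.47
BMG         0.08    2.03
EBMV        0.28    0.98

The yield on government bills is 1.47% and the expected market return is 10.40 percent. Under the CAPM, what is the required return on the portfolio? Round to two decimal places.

8.73%

β_P = Σ w_i β_i = 0.33×0.70 + 0.31×0.47 + 0.08×2.03 + 0.28×0.98 = 0.8135
MRP = 10.40% − 1.47% = 8.93%
E(R_P) = R_f + β_P × MRP = 1.47% + 0.8135 × 8.93% = 8.73%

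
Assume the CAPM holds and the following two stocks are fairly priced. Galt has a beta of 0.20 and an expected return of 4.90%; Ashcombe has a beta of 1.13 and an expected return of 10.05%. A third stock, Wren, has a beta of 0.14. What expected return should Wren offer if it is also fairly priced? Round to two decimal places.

MRP (SML slope) = (10.05% − 4.90%) / (1.13 − 0.20) = 5.15% / 0.93 = 5.5376%
R_f (intercept) = 4.90% − 0.20 × 5.5376% = 3.7925%
E(R_Wren) = R_f + β × MRP = 3.7925% + 0.14 × 5.5376% = 4.57%

4.57%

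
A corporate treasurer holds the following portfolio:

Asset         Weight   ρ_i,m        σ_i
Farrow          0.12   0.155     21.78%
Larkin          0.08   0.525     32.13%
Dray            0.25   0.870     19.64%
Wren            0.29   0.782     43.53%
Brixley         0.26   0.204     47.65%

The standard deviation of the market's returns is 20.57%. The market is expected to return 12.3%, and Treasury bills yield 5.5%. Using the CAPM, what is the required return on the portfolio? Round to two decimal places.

11.59%

β_Farrow = 0.155 × 21.78% / 20.57% = 0.1641
β_Larkin = 0.525 × 32.13% / 20.57% = 0.8200
β_Dray = 0.870 × 19.64% / 20.57% = 0.8307
β_Wren = 0.782 × 43.53% / 20.57% = 1.6549
β_Brixley = 0.204 × 47.65% / 20.57% = 0.4726
β_P = Σ w_i β_i = 0.12×0.1641 + 0.08×0.8200 + 0.25×0.8307 + 0.29×1.6549 + 0.26×0.4726 = 0.8958
MRP = 12.3% − 5.5% = 6.80%
E(R_P) = R_f + β_P × MRP = 5.5% + 0.8958 × 6.8% = 11.59%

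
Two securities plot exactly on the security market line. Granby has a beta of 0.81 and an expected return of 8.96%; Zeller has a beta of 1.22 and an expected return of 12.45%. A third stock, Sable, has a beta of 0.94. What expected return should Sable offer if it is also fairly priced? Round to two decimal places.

10.07%

MRP (SML slope) = (12.45% − 8.96%) / (1.22 − 0.81) = 3.49% / 0.41 = 8.5122%
R_f (intercept) = 8.96% − 0.81 × 8.5122% = 2.0651%
E(R_Sable) = R_f + β × MRP = 2.0651% + 0.94 × 8.5122% = 10.07%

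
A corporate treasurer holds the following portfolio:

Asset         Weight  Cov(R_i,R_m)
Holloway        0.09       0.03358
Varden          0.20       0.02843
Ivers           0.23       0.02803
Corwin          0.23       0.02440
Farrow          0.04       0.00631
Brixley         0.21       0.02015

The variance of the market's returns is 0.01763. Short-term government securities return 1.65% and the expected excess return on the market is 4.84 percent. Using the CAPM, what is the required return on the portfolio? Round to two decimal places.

β_Holloway = 0.03358 / 0.01763 = 1.9047
β_Varden = 0.02843 / 0.01763 = 1.6126
β_Ivers = 0.02803 / 0.01763 = 1.5899
β_Corwin = 0.02440 / 0.01763 = 1.3840
β_Farrow = 0.00631 / 0.01763 = 0.3579
β_Brixley = 0.02015 / 0.01763 = 1.1429
β_P = Σ w_i β_i = 0.09×1.9047 + 0.20×1.6126 + 0.23×1.5899 + 0.23×1.3840 + 0.04×0.3579 + 0.21×1.1429 = 1.4323
E(R_P) = R_f + β_P × MRP = 1.65% + 1.4323 × 4.84% = 8.58%

8.58%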